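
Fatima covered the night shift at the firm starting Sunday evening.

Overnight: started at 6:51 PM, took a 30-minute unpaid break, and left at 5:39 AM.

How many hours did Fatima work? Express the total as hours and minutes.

Overnight: 6:51 PM → midnight = 5 h 9 min; midnight → 5:39 AM = 5 h 39 min; span 10 h 48 min; less 30 min break → 10 h 18 min

10 h 18 min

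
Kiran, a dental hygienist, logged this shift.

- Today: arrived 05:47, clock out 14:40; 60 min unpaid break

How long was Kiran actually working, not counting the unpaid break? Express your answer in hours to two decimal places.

Today: 05:47–14:40 = 8 h 53 min; less 60 min break → 7 h 53 min

7.88 hours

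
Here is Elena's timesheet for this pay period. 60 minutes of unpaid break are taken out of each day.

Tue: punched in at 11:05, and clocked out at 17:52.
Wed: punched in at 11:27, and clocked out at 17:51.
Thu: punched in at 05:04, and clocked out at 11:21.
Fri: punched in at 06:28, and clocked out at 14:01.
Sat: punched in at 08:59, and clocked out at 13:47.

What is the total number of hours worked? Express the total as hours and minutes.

26 h 49 min

Tue: 11:05–17:52 = 6 h 47 min; less 60 min break → 5 h 47 min
Wed: 11:27–17:51 = 6 h 24 min; less 60 min break → 5 h 24 min
Thu: 05:04–11:21 = 6 h 17 min; less 60 min break → 5 h 17 min
Fri: 06:28–14:01 = 7 h 33 min; less 60 min break → 6 h 33 min
Sat: 08:59–13:47 = 4 h 48 min; less 60 min break → 3 h 48 min
Total: 5 h 47 min + 5 h 24 min + 5 h 17 min + 6 h 33 min + 3 h 48 min = 26 h 49 min.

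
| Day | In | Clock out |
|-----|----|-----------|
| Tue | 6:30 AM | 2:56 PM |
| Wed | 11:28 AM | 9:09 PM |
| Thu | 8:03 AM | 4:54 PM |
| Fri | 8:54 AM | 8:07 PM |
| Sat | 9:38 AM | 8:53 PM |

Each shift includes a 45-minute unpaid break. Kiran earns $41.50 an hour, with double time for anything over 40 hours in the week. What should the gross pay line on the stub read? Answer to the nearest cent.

Tue: 6:30 AM–2:56 PM = 8 h 26 min; less 45 min break → 7 h 41 min
Wed: 11:28 AM–9:09 PM = 9 h 41 min; less 45 min break → 8 h 56 min
Thu: 8:03 AM–4:54 PM = 8 h 51 min; less 45 min break → 8 h 6 min
Fri: 8:54 AM–8:07 PM = 11 h 13 min; less 45 min break → 10 h 28 min
Sat: 9:38 AM–8:53 PM = 11 h 15 min; less 45 min break → 10 h 30 min
Total worked: 45 h 41 min = 2741 min.
Regular 40 h 0 min = 2400 min at $41.50/h; overtime 5 h 41 min = 341 min at $83.00/h.
Pay = (2400 × $41.50 + 341 × $83.00) ÷ 60 = $2131.72.

$2131.72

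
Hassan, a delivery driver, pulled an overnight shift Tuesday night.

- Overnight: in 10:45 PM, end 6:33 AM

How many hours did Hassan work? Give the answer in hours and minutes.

7 h 48 min

Overnight: 10:45 PM → midnight = 1 h 15 min; midnight → 6:33 AM = 6 h 33 min; span 7 h 48 min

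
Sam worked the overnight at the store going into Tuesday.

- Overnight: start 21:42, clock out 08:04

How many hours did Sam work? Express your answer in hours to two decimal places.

Overnight: 21:42 → midnight = 2 h 18 min; midnight → 08:04 = 8 h 4 min; span 10 h 22 min

10.37 hours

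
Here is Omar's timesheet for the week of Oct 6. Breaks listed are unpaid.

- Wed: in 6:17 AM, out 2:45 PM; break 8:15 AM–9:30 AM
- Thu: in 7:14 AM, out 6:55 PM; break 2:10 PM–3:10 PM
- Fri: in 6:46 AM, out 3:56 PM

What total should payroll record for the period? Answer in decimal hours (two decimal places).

27.07 hours

Wed: 6:17 AM–2:45 PM = 8 h 28 min; less 75 min break → 7 h 13 min
Thu: 7:14 AM–6:55 PM = 11 h 41 min; less 60 min break → 10 h 41 min
Fri: 6:46 AM–3:56 PM = 9 h 10 min
Total: 7 h 13 min + 10 h 41 min + 9 h 10 min = 27 h 4 min.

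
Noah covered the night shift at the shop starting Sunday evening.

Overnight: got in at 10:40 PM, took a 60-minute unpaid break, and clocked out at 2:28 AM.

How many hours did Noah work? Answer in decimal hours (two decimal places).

Overnight: 10:40 PM → midnight = 1 h 20 min; midnight → 2:28 AM = 2 h 28 min; span 3 h 48 min; less 60 min break → 2 h 48 min

2.80 hours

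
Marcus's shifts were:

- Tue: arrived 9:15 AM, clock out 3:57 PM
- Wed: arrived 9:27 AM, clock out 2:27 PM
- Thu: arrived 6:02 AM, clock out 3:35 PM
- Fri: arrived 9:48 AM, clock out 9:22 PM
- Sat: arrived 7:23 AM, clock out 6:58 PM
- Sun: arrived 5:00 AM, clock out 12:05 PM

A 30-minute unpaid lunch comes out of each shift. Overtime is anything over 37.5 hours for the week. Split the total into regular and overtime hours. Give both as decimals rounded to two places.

Tue: 9:15 AM–3:57 PM = 6 h 42 min; less 30 min break → 6 h 12 min
Wed: 9:27 AM–2:27 PM = 5 h 0 min; less 30 min break → 4 h 30 min
Thu: 6:02 AM–3:35 PM = 9 h 33 min; less 30 min break → 9 h 3 min
Fri: 9:48 AM–9:22 PM = 11 h 34 min; less 30 min break → 11 h 4 min
Sat: 7:23 AM–6:58 PM = 11 h 35 min; less 30 min break → 11 h 5 min
Sun: 5:00 AM–12:05 PM = 7 h 5 min; less 30 min break → 6 h 35 min
Total worked: 48 h 29 min = 48.48 h.
Threshold 37.5 h → overtime 10 h 59 min, regular 37 h 30 min.

Regular 37.50 hours, overtime 10.98 hours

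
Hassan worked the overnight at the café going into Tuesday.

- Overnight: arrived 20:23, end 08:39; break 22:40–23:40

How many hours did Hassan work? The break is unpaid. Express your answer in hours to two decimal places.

Overnight: 20:23 → midnight = 3 h 37 min; midnight → 08:39 = 8 h 39 min; span 12 h 16 min; less 60 min break → 11 h 16 min

11.27 hours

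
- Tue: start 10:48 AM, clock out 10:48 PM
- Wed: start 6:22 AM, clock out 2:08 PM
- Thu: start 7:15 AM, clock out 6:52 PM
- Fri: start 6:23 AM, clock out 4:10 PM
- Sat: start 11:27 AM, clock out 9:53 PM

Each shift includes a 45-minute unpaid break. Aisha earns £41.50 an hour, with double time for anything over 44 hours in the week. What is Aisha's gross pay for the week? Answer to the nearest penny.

£2145.55

Tue: 10:48 AM–10:48 PM = 12 h 0 min; less 45 min break → 11 h 15 min
Wed: 6:22 AM–2:08 PM = 7 h 46 min; less 45 min break → 7 h 1 min
Thu: 7:15 AM–6:52 PM = 11 h 37 min; less 45 min break → 10 h 52 min
Fri: 6:23 AM–4:10 PM = 9 h 47 min; less 45 min break → 9 h 2 min
Sat: 11:27 AM–9:53 PM = 10 h 26 min; less 45 min break → 9 h 41 min
Total worked: 47 h 51 min = 2871 min.
Regular 44 h 0 min = 2640 min at £41.50/h; overtime 3 h 51 min = 231 min at £83.00/h.
Pay = (2640 × £41.50 + 231 × £83.00) ÷ 60 = £2145.55.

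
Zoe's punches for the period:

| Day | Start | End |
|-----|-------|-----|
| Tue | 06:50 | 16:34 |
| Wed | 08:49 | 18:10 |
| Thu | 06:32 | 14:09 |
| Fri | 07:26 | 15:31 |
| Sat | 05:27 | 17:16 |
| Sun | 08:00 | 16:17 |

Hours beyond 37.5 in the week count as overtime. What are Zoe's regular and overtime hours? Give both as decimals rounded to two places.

Regular 37.50 hours, overtime 17.38 hours

Tue: 06:50–16:34 = 9 h 44 min
Wed: 08:49–18:10 = 9 h 21 min
Thu: 06:32–14:09 = 7 h 37 min
Fri: 07:26–15:31 = 8 h 5 min
Sat: 05:27–17:16 = 11 h 49 min
Sun: 08:00–16:17 = 8 h 17 min
Total worked: 54 h 53 min = 54.88 h.
Threshold 37.5 h → overtime 17 h 23 min, regular 37 h 30 min.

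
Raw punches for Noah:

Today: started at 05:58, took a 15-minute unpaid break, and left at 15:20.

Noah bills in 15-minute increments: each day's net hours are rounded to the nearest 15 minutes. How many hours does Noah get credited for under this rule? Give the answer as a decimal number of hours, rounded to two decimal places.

Today: 05:58–15:20 = 9 h 22 min − 15 min = 9 h 7 min → rounds to 9 h 0 min

9.00 hours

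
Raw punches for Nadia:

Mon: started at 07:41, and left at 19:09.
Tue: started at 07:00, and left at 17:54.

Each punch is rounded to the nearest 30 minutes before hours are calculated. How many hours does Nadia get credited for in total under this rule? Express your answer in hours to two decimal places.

22.50 hours

Mon: in 07:41→07:30, out 19:09→19:00; 11 h 30 min
Tue: in 07:00→07:00, out 17:54→18:00; 11 h 0 min
Total credited: 22 h 30 min.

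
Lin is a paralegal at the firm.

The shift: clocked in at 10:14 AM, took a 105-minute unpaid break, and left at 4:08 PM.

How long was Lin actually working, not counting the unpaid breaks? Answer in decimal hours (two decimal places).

4.15 hours

The shift: 10:14 AM–4:08 PM = 5 h 54 min; less 105 min break → 4 h 9 min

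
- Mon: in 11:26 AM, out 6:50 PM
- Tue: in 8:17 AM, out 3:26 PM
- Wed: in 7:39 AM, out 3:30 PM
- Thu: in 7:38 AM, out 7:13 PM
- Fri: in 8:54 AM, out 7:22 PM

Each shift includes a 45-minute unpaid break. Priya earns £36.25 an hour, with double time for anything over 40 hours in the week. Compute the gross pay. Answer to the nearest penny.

£1500.75

Mon: 11:26 AM–6:50 PM = 7 h 24 min; less 45 min break → 6 h 39 min
Tue: 8:17 AM–3:26 PM = 7 h 9 min; less 45 min break → 6 h 24 min
Wed: 7:39 AM–3:30 PM = 7 h 51 min; less 45 min break → 7 h 6 min
Thu: 7:38 AM–7:13 PM = 11 h 35 min; less 45 min break → 10 h 50 min
Fri: 8:54 AM–7:22 PM = 10 h 28 min; less 45 min break → 9 h 43 min
Total worked: 40 h 42 min = 2442 min.
Regular 40 h 0 min = 2400 min at £36.25/h; overtime 0 h 42 min = 42 min at £72.50/h.
Pay = (2400 × £36.25 + 42 × £72.50) ÷ 60 = £1500.75.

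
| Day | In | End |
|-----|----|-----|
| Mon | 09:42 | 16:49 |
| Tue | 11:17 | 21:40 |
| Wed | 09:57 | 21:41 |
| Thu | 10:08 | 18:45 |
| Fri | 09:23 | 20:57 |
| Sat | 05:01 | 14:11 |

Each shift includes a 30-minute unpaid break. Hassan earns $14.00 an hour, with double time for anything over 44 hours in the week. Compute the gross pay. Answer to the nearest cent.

Mon: 09:42–16:49 = 7 h 7 min; less 30 min break → 6 h 37 min
Tue: 11:17–21:40 = 10 h 23 min; less 30 min break → 9 h 53 min
Wed: 09:57–21:41 = 11 h 44 min; less 30 min break → 11 h 14 min
Thu: 10:08–18:45 = 8 h 37 min; less 30 min break → 8 h 7 min
Fri: 09:23–20:57 = 11 h 34 min; less 30 min break → 11 h 4 min
Sat: 05:01–14:11 = 9 h 10 min; less 30 min break → 8 h 40 min
Total worked: 55 h 35 min = 3335 min.
Regular 44 h 0 min = 2640 min at $14.00/h; overtime 11 h 35 min = 695 min at $28.00/h.
Pay = (2640 × $14.00 + 695 × $28.00) ÷ 60 = $940.33.

$940.33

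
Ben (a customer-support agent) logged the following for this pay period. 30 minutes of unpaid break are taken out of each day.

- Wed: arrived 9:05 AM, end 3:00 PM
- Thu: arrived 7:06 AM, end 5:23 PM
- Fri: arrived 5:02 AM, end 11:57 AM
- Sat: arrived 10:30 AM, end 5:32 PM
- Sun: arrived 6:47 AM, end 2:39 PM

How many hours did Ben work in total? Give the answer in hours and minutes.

Wed: 9:05 AM–3:00 PM = 5 h 55 min; less 30 min break → 5 h 25 min
Thu: 7:06 AM–5:23 PM = 10 h 17 min; less 30 min break → 9 h 47 min
Fri: 5:02 AM–11:57 AM = 6 h 55 min; less 30 min break → 6 h 25 min
Sat: 10:30 AM–5:32 PM = 7 h 2 min; less 30 min break → 6 h 32 min
Sun: 6:47 AM–2:39 PM = 7 h 52 min; less 30 min break → 7 h 22 min
Total: 5 h 25 min + 9 h 47 min + 6 h 25 min + 6 h 32 min + 7 h 22 min = 35 h 31 min.

35 h 31 min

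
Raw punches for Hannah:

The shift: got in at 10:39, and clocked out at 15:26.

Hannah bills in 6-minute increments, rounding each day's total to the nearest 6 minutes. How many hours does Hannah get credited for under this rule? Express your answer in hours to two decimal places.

The shift: 10:39–15:26 = 4 h 47 min → rounds to 4 h 48 min

4.80 hours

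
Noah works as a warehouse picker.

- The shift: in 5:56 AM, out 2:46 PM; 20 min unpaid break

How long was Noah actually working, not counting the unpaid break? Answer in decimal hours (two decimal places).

8.50 hours

The shift: 5:56 AM–2:46 PM = 8 h 50 min; less 20 min break → 8 h 30 min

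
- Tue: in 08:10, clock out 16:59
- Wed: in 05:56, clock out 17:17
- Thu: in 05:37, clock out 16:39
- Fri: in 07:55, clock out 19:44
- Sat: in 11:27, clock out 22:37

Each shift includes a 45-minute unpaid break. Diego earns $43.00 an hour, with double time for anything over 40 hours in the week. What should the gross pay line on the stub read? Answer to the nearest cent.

$2617.27

Tue: 08:10–16:59 = 8 h 49 min; less 45 min break → 8 h 4 min
Wed: 05:56–17:17 = 11 h 21 min; less 45 min break → 10 h 36 min
Thu: 05:37–16:39 = 11 h 2 min; less 45 min break → 10 h 17 min
Fri: 07:55–19:44 = 11 h 49 min; less 45 min break → 11 h 4 min
Sat: 11:27–22:37 = 11 h 10 min; less 45 min break → 10 h 25 min
Total worked: 50 h 26 min = 3026 min.
Regular 40 h 0 min = 2400 min at $43.00/h; overtime 10 h 26 min = 626 min at $86.00/h.
Pay = (2400 × $43.00 + 626 × $86.00) ÷ 60 = $2617.27.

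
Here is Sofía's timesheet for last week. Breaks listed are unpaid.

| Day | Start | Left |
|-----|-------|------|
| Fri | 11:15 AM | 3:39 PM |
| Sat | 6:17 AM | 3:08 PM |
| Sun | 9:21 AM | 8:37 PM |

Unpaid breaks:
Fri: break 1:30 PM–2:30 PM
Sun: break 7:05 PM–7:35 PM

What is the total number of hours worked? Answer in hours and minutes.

23 h 1 min

Fri: 11:15 AM–3:39 PM = 4 h 24 min; less 60 min break → 3 h 24 min
Sat: 6:17 AM–3:08 PM = 8 h 51 min
Sun: 9:21 AM–8:37 PM = 11 h 16 min; less 30 min break → 10 h 46 min
Total: 3 h 24 min + 8 h 51 min + 10 h 46 min = 23 h 1 min.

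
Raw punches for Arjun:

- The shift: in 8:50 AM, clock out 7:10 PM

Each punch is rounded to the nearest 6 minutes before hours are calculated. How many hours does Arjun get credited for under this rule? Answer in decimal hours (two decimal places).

The shift: in 8:50 AM→8:48 AM, out 7:10 PM→7:12 PM; 10 h 24 min

10.40 hours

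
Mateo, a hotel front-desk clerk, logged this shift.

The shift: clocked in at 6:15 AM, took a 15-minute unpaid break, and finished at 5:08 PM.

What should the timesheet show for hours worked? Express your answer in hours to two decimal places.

The shift: 6:15 AM–5:08 PM = 10 h 53 min; less 15 min break → 10 h 38 min

10.63 hours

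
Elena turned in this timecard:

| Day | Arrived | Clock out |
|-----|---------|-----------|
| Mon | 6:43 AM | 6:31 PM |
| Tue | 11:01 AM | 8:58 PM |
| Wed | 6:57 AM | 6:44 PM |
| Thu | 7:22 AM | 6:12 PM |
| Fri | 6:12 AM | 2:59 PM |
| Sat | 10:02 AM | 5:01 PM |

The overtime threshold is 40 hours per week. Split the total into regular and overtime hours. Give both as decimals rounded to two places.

Mon: 6:43 AM–6:31 PM = 11 h 48 min
Tue: 11:01 AM–8:58 PM = 9 h 57 min
Wed: 6:57 AM–6:44 PM = 11 h 47 min
Thu: 7:22 AM–6:12 PM = 10 h 50 min
Fri: 6:12 AM–2:59 PM = 8 h 47 min
Sat: 10:02 AM–5:01 PM = 6 h 59 min
Total worked: 60 h 8 min = 60.13 h.
Threshold 40 h → overtime 20 h 8 min, regular 40 h 0 min.

Regular 40.00 hours, overtime 20.13 hours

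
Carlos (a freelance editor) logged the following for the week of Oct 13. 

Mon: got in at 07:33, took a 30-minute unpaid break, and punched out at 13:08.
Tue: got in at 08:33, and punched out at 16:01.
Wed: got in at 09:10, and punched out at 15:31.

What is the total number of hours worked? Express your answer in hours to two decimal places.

18.90 hours

Mon: 07:33–13:08 = 5 h 35 min; less 30 min break → 5 h 5 min
Tue: 08:33–16:01 = 7 h 28 min
Wed: 09:10–15:31 = 6 h 21 min
Total: 5 h 5 min + 7 h 28 min + 6 h 21 min = 18 h 54 min.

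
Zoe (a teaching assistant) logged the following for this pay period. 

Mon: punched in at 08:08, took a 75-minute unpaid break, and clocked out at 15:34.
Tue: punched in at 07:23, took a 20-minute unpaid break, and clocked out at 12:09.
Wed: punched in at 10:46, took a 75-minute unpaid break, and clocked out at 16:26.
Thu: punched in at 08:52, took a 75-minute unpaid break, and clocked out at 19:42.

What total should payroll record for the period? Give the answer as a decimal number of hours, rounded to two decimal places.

Mon: 08:08–15:34 = 7 h 26 min; less 75 min break → 6 h 11 min
Tue: 07:23–12:09 = 4 h 46 min; less 20 min break → 4 h 26 min
Wed: 10:46–16:26 = 5 h 40 min; less 75 min break → 4 h 25 min
Thu: 08:52–19:42 = 10 h 50 min; less 75 min break → 9 h 35 min
Total: 6 h 11 min + 4 h 26 min + 4 h 25 min + 9 h 35 min = 24 h 37 min.

24.62 hours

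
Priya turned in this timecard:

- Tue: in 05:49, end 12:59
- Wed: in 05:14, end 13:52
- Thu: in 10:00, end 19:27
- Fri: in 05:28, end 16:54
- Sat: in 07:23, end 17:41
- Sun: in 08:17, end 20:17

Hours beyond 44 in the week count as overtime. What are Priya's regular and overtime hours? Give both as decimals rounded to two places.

Tue: 05:49–12:59 = 7 h 10 min
Wed: 05:14–13:52 = 8 h 38 min
Thu: 10:00–19:27 = 9 h 27 min
Fri: 05:28–16:54 = 11 h 26 min
Sat: 07:23–17:41 = 10 h 18 min
Sun: 08:17–20:17 = 12 h 0 min
Total worked: 58 h 59 min = 58.98 h.
Threshold 44 h → overtime 14 h 59 min, regular 44 h 0 min.

Regular 44.00 hours, overtime 14.98 hours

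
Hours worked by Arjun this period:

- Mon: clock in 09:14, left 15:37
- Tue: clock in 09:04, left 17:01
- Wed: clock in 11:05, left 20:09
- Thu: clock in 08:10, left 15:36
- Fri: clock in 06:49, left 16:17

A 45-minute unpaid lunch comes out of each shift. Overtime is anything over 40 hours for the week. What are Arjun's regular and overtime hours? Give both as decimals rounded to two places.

Mon: 09:14–15:37 = 6 h 23 min; less 45 min break → 5 h 38 min
Tue: 09:04–17:01 = 7 h 57 min; less 45 min break → 7 h 12 min
Wed: 11:05–20:09 = 9 h 4 min; less 45 min break → 8 h 19 min
Thu: 08:10–15:36 = 7 h 26 min; less 45 min break → 6 h 41 min
Fri: 06:49–16:17 = 9 h 28 min; less 45 min break → 8 h 43 min
Total worked: 36 h 33 min = 36.55 h.
Threshold 40 h → overtime 0 h 0 min, regular 36 h 33 min.

Regular 36.55 hours, overtime 0.00 hours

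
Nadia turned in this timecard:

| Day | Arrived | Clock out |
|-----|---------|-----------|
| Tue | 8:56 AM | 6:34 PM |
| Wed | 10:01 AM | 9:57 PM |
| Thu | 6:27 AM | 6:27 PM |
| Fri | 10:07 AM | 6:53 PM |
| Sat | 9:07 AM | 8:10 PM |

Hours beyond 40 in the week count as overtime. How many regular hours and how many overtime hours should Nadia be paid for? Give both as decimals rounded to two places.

Tue: 8:56 AM–6:34 PM = 9 h 38 min
Wed: 10:01 AM–9:57 PM = 11 h 56 min
Thu: 6:27 AM–6:27 PM = 12 h 0 min
Fri: 10:07 AM–6:53 PM = 8 h 46 min
Sat: 9:07 AM–8:10 PM = 11 h 3 min
Total worked: 53 h 23 min = 53.38 h.
Threshold 40 h → overtime 13 h 23 min, regular 40 h 0 min.

Regular 40.00 hours, overtime 13.38 hours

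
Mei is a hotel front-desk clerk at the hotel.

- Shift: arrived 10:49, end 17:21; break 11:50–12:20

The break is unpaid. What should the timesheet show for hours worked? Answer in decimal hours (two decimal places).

6.03 hours

Shift: 10:49–17:21 = 6 h 32 min; less 30 min break → 6 h 2 min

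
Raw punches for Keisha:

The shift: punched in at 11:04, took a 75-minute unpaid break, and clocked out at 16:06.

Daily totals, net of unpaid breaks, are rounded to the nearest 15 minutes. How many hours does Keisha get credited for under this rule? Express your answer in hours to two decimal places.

The shift: 11:04–16:06 = 5 h 2 min − 75 min = 3 h 47 min → rounds to 3 h 45 min

3.75 hours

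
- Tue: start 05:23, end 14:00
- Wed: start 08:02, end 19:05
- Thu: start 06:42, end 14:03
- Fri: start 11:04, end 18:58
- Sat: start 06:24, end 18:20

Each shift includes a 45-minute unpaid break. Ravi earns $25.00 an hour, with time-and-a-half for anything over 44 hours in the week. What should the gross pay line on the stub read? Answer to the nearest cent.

$1077.50

Tue: 05:23–14:00 = 8 h 37 min; less 45 min break → 7 h 52 min
Wed: 08:02–19:05 = 11 h 3 min; less 45 min break → 10 h 18 min
Thu: 06:42–14:03 = 7 h 21 min; less 45 min break → 6 h 36 min
Fri: 11:04–18:58 = 7 h 54 min; less 45 min break → 7 h 9 min
Sat: 06:24–18:20 = 11 h 56 min; less 45 min break → 11 h 11 min
Total worked: 43 h 6 min = 2586 min.
Regular 43 h 6 min = 2586 min at $25.00/h; overtime 0 h 0 min = 0 min at $37.50/h.
Pay = (2586 × $25.00 + 0 × $37.50) ÷ 60 = $1077.50.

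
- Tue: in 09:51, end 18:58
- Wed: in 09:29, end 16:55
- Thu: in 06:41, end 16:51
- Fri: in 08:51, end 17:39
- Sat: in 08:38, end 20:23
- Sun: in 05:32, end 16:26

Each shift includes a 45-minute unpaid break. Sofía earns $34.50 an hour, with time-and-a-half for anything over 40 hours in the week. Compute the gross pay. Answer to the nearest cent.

$2087.25

Tue: 09:51–18:58 = 9 h 7 min; less 45 min break → 8 h 22 min
Wed: 09:29–16:55 = 7 h 26 min; less 45 min break → 6 h 41 min
Thu: 06:41–16:51 = 10 h 10 min; less 45 min break → 9 h 25 min
Fri: 08:51–17:39 = 8 h 48 min; less 45 min break → 8 h 3 min
Sat: 08:38–20:23 = 11 h 45 min; less 45 min break → 11 h 0 min
Sun: 05:32–16:26 = 10 h 54 min; less 45 min break → 10 h 9 min
Total worked: 53 h 40 min = 3220 min.
Regular 40 h 0 min = 2400 min at $34.50/h; overtime 13 h 40 min = 820 min at $51.75/h.
Pay = (2400 × $34.50 + 820 × $51.75) ÷ 60 = $2087.25.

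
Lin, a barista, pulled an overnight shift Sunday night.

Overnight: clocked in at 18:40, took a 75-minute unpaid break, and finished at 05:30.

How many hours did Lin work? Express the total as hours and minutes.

9 h 35 min

Overnight: 18:40 → midnight = 5 h 20 min; midnight → 05:30 = 5 h 30 min; span 10 h 50 min; less 75 min break → 9 h 35 min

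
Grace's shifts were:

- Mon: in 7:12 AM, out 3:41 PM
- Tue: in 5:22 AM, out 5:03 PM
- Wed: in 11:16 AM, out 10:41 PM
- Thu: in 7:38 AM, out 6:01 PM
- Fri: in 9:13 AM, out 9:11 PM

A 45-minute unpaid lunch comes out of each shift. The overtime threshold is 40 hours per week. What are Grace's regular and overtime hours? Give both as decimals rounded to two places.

Regular 40.00 hours, overtime 10.18 hours

Mon: 7:12 AM–3:41 PM = 8 h 29 min; less 45 min break → 7 h 44 min
Tue: 5:22 AM–5:03 PM = 11 h 41 min; less 45 min break → 10 h 56 min
Wed: 11:16 AM–10:41 PM = 11 h 25 min; less 45 min break → 10 h 40 min
Thu: 7:38 AM–6:01 PM = 10 h 23 min; less 45 min break → 9 h 38 min
Fri: 9:13 AM–9:11 PM = 11 h 58 min; less 45 min break → 11 h 13 min
Total worked: 50 h 11 min = 50.18 h.
Threshold 40 h → overtime 10 h 11 min, regular 40 h 0 min.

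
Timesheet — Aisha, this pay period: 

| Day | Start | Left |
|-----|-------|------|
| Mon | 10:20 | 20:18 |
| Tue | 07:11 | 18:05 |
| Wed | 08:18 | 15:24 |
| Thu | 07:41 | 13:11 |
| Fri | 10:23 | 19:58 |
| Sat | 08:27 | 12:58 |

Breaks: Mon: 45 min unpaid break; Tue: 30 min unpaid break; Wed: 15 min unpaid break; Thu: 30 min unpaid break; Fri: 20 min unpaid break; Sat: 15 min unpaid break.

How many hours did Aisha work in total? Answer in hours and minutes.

Mon: 10:20–20:18 = 9 h 58 min; less 45 min break → 9 h 13 min
Tue: 07:11–18:05 = 10 h 54 min; less 30 min break → 10 h 24 min
Wed: 08:18–15:24 = 7 h 6 min; less 15 min break → 6 h 51 min
Thu: 07:41–13:11 = 5 h 30 min; less 30 min break → 5 h 0 min
Fri: 10:23–19:58 = 9 h 35 min; less 20 min break → 9 h 15 min
Sat: 08:27–12:58 = 4 h 31 min; less 15 min break → 4 h 16 min
Total: 9 h 13 min + 10 h 24 min + 6 h 51 min + 5 h 0 min + 9 h 15 min + 4 h 16 min = 44 h 59 min.

44 h 59 min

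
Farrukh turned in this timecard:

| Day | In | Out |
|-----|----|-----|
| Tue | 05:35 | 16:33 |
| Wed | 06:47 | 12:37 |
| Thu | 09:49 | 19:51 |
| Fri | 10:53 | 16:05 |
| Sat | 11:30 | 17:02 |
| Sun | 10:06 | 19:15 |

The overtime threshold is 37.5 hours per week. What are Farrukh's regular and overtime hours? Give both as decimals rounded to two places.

Tue: 05:35–16:33 = 10 h 58 min
Wed: 06:47–12:37 = 5 h 50 min
Thu: 09:49–19:51 = 10 h 2 min
Fri: 10:53–16:05 = 5 h 12 min
Sat: 11:30–17:02 = 5 h 32 min
Sun: 10:06–19:15 = 9 h 9 min
Total worked: 46 h 43 min = 46.72 h.
Threshold 37.5 h → overtime 9 h 13 min, regular 37 h 30 min.

Regular 37.50 hours, overtime 9.22 hours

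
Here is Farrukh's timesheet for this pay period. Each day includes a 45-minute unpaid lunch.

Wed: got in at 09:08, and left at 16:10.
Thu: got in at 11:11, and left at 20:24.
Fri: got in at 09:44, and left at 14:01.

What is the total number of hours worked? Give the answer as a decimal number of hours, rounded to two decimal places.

18.28 hours

Wed: 09:08–16:10 = 7 h 2 min; less 45 min break → 6 h 17 min
Thu: 11:11–20:24 = 9 h 13 min; less 45 min break → 8 h 28 min
Fri: 09:44–14:01 = 4 h 17 min; less 45 min break → 3 h 32 min
Total: 6 h 17 min + 8 h 28 min + 3 h 32 min = 18 h 17 min.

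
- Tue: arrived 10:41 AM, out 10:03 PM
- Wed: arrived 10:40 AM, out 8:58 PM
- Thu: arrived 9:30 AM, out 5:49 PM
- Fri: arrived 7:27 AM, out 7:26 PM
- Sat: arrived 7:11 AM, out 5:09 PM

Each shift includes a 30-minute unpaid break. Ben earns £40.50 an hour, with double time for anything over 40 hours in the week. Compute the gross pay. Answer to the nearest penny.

Tue: 10:41 AM–10:03 PM = 11 h 22 min; less 30 min break → 10 h 52 min
Wed: 10:40 AM–8:58 PM = 10 h 18 min; less 30 min break → 9 h 48 min
Thu: 9:30 AM–5:49 PM = 8 h 19 min; less 30 min break → 7 h 49 min
Fri: 7:27 AM–7:26 PM = 11 h 59 min; less 30 min break → 11 h 29 min
Sat: 7:11 AM–5:09 PM = 9 h 58 min; less 30 min break → 9 h 28 min
Total worked: 49 h 26 min = 2966 min.
Regular 40 h 0 min = 2400 min at £40.50/h; overtime 9 h 26 min = 566 min at £81.00/h.
Pay = (2400 × £40.50 + 566 × £81.00) ÷ 60 = £2384.10.

£2384.10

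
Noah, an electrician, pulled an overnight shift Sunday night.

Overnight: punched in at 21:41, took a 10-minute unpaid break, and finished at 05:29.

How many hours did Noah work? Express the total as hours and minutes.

7 h 38 min

Overnight: 21:41 → midnight = 2 h 19 min; midnight → 05:29 = 5 h 29 min; span 7 h 48 min; less 10 min break → 7 h 38 min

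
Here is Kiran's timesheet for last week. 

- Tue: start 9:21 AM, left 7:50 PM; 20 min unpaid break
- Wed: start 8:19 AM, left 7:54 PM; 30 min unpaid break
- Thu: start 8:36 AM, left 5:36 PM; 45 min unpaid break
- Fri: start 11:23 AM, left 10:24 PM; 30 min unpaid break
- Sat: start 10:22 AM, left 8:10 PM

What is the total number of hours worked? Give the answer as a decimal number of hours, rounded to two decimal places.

Tue: 9:21 AM–7:50 PM = 10 h 29 min; less 20 min break → 10 h 9 min
Wed: 8:19 AM–7:54 PM = 11 h 35 min; less 30 min break → 11 h 5 min
Thu: 8:36 AM–5:36 PM = 9 h 0 min; less 45 min break → 8 h 15 min
Fri: 11:23 AM–10:24 PM = 11 h 1 min; less 30 min break → 10 h 31 min
Sat: 10:22 AM–8:10 PM = 9 h 48 min
Total: 10 h 9 min + 11 h 5 min + 8 h 15 min + 10 h 31 min + 9 h 48 min = 49 h 48 min.

49.80 hours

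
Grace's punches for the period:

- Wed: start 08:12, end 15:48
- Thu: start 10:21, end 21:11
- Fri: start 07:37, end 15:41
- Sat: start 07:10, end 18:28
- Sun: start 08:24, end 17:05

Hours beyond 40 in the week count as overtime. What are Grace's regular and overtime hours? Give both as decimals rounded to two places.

Wed: 08:12–15:48 = 7 h 36 min
Thu: 10:21–21:11 = 10 h 50 min
Fri: 07:37–15:41 = 8 h 4 min
Sat: 07:10–18:28 = 11 h 18 min
Sun: 08:24–17:05 = 8 h 41 min
Total worked: 46 h 29 min = 46.48 h.
Threshold 40 h → overtime 6 h 29 min, regular 40 h 0 min.

Regular 40.00 hours, overtime 6.48 hours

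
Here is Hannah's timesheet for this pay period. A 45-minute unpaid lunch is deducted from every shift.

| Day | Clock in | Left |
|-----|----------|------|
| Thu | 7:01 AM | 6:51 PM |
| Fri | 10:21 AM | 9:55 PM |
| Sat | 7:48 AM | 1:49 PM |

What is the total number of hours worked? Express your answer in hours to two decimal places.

27.17 hours

Thu: 7:01 AM–6:51 PM = 11 h 50 min; less 45 min break → 11 h 5 min
Fri: 10:21 AM–9:55 PM = 11 h 34 min; less 45 min break → 10 h 49 min
Sat: 7:48 AM–1:49 PM = 6 h 1 min; less 45 min break → 5 h 16 min
Total: 11 h 5 min + 10 h 49 min + 5 h 16 min = 27 h 10 min.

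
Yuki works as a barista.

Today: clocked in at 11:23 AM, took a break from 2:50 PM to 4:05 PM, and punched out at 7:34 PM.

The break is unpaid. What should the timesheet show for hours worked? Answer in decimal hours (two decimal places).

Today: 11:23 AM–7:34 PM = 8 h 11 min; less 75 min break → 6 h 56 min

6.93 hours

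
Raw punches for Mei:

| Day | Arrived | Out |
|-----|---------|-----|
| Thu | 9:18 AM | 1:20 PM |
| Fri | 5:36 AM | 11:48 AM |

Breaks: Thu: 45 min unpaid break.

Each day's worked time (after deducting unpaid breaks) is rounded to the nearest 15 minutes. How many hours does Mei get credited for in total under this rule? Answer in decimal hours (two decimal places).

9.50 hours

Thu: 9:18 AM–1:20 PM = 4 h 2 min − 45 min = 3 h 17 min → rounds to 3 h 15 min
Fri: 5:36 AM–11:48 AM = 6 h 12 min → rounds to 6 h 15 min
Total credited: 9 h 30 min.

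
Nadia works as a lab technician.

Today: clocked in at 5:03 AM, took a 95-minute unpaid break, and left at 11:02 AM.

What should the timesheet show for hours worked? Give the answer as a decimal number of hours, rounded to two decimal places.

Today: 5:03 AM–11:02 AM = 5 h 59 min; less 95 min break → 4 h 24 min

4.40 hours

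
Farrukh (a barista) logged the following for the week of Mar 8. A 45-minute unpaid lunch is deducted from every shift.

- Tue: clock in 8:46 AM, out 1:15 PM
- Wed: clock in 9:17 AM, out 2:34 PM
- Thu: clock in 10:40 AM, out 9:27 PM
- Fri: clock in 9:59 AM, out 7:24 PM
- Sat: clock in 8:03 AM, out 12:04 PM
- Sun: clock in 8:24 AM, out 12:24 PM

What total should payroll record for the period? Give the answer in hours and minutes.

Tue: 8:46 AM–1:15 PM = 4 h 29 min; less 45 min break → 3 h 44 min
Wed: 9:17 AM–2:34 PM = 5 h 17 min; less 45 min break → 4 h 32 min
Thu: 10:40 AM–9:27 PM = 10 h 47 min; less 45 min break → 10 h 2 min
Fri: 9:59 AM–7:24 PM = 9 h 25 min; less 45 min break → 8 h 40 min
Sat: 8:03 AM–12:04 PM = 4 h 1 min; less 45 min break → 3 h 16 min
Sun: 8:24 AM–12:24 PM = 4 h 0 min; less 45 min break → 3 h 15 min
Total: 3 h 44 min + 4 h 32 min + 10 h 2 min + 8 h 40 min + 3 h 16 min + 3 h 15 min = 33 h 29 min.

33 h 29 min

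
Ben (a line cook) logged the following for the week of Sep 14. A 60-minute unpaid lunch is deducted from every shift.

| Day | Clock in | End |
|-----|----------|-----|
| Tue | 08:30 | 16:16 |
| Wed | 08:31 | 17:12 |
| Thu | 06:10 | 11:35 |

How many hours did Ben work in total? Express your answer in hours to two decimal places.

Tue: 08:30–16:16 = 7 h 46 min; less 60 min break → 6 h 46 min
Wed: 08:31–17:12 = 8 h 41 min; less 60 min break → 7 h 41 min
Thu: 06:10–11:35 = 5 h 25 min; less 60 min break → 4 h 25 min
Total: 6 h 46 min + 7 h 41 min + 4 h 25 min = 18 h 52 min.

18.87 hours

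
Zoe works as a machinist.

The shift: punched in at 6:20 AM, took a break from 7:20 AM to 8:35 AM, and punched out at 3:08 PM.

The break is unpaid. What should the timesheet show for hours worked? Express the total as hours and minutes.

7 h 33 min

The shift: 6:20 AM–3:08 PM = 8 h 48 min; less 75 min break → 7 h 33 min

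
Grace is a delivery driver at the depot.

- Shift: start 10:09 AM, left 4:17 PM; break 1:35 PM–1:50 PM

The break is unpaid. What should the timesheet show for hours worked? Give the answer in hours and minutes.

Shift: 10:09 AM–4:17 PM = 6 h 8 min; less 15 min break → 5 h 53 min

5 h 53 min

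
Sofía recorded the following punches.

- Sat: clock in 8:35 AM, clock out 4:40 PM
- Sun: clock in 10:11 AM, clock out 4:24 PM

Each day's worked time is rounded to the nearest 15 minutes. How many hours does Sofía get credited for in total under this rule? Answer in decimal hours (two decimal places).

Sat: 8:35 AM–4:40 PM = 8 h 5 min → rounds to 8 h 0 min
Sun: 10:11 AM–4:24 PM = 6 h 13 min → rounds to 6 h 15 min
Total credited: 14 h 15 min.

14.25 hours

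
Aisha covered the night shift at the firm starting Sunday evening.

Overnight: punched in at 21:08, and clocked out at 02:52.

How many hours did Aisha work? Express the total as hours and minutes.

Overnight: 21:08 → midnight = 2 h 52 min; midnight → 02:52 = 2 h 52 min; span 5 h 44 min

5 h 44 min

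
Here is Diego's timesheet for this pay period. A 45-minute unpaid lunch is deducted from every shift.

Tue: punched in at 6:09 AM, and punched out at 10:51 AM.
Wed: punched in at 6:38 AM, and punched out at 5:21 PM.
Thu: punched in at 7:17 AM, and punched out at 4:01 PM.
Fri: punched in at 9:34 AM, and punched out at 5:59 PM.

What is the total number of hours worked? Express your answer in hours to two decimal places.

Tue: 6:09 AM–10:51 AM = 4 h 42 min; less 45 min break → 3 h 57 min
Wed: 6:38 AM–5:21 PM = 10 h 43 min; less 45 min break → 9 h 58 min
Thu: 7:17 AM–4:01 PM = 8 h 44 min; less 45 min break → 7 h 59 min
Fri: 9:34 AM–5:59 PM = 8 h 25 min; less 45 min break → 7 h 40 min
Total: 3 h 57 min + 9 h 58 min + 7 h 59 min + 7 h 40 min = 29 h 34 min.

29.57 hours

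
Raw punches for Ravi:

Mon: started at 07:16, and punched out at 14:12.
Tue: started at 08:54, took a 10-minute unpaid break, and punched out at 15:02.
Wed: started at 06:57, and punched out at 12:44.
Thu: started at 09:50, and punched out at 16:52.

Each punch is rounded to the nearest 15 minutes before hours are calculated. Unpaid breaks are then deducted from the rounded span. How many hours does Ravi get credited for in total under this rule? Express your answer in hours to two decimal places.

Mon: in 07:16→07:15, out 14:12→14:15; 7 h 0 min
Tue: in 08:54→09:00, out 15:02→15:00; 6 h 0 min − 10 min = 5 h 50 min
Wed: in 06:57→07:00, out 12:44→12:45; 5 h 45 min
Thu: in 09:50→09:45, out 16:52→16:45; 7 h 0 min
Total credited: 25 h 35 min.

25.58 hours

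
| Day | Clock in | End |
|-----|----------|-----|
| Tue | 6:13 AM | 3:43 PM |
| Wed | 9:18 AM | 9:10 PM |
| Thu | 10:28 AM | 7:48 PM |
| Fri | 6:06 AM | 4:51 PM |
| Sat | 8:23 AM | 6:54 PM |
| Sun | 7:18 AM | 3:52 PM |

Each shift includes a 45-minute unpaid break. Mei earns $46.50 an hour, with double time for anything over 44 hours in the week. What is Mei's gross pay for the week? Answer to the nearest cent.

$3165.10

Tue: 6:13 AM–3:43 PM = 9 h 30 min; less 45 min break → 8 h 45 min
Wed: 9:18 AM–9:10 PM = 11 h 52 min; less 45 min break → 11 h 7 min
Thu: 10:28 AM–7:48 PM = 9 h 20 min; less 45 min break → 8 h 35 min
Fri: 6:06 AM–4:51 PM = 10 h 45 min; less 45 min break → 10 h 0 min
Sat: 8:23 AM–6:54 PM = 10 h 31 min; less 45 min break → 9 h 46 min
Sun: 7:18 AM–3:52 PM = 8 h 34 min; less 45 min break → 7 h 49 min
Total worked: 56 h 2 min = 3362 min.
Regular 44 h 0 min = 2640 min at $46.50/h; overtime 12 h 2 min = 722 min at $93.00/h.
Pay = (2640 × $46.50 + 722 × $93.00) ÷ 60 = $3165.10.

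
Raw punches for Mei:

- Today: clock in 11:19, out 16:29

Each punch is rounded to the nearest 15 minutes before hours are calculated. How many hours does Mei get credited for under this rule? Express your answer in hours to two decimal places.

5.25 hours

Today: in 11:19→11:15, out 16:29→16:30; 5 h 15 min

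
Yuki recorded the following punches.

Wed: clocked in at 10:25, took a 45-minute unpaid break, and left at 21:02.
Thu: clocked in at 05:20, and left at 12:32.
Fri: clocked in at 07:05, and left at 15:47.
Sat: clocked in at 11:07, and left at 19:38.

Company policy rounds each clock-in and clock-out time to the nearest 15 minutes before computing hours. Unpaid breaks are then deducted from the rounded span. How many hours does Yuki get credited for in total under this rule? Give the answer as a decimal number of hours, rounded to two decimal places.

34.50 hours

Wed: in 10:25→10:30, out 21:02→21:00; 10 h 30 min − 45 min = 9 h 45 min
Thu: in 05:20→05:15, out 12:32→12:30; 7 h 15 min
Fri: in 07:05→07:00, out 15:47→15:45; 8 h 45 min
Sat: in 11:07→11:00, out 19:38→19:45; 8 h 45 min
Total credited: 34 h 30 min.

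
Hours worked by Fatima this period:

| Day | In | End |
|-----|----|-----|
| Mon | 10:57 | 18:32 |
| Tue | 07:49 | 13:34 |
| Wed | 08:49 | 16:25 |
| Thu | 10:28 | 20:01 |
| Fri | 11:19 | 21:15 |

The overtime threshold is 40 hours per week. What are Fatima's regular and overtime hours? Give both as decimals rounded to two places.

Regular 40.00 hours, overtime 0.42 hours

Mon: 10:57–18:32 = 7 h 35 min
Tue: 07:49–13:34 = 5 h 45 min
Wed: 08:49–16:25 = 7 h 36 min
Thu: 10:28–20:01 = 9 h 33 min
Fri: 11:19–21:15 = 9 h 56 min
Total worked: 40 h 25 min = 40.42 h.
Threshold 40 h → overtime 0 h 25 min, regular 40 h 0 min.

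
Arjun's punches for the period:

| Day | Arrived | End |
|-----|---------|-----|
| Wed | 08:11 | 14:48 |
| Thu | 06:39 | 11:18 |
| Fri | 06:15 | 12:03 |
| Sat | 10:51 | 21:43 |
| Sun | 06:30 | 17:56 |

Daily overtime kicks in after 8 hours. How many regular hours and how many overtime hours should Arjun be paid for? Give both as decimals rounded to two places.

Wed: 08:11–14:48 = 6 h 37 min
Thu: 06:39–11:18 = 4 h 39 min
Fri: 06:15–12:03 = 5 h 48 min
Sat: 10:51–21:43 = 10 h 52 min
Sun: 06:30–17:56 = 11 h 26 min
Wed reg 6 h 37 min / OT 0 h 0 min; Thu reg 4 h 39 min / OT 0 h 0 min; Fri reg 5 h 48 min / OT 0 h 0 min; Sat reg 8 h 0 min / OT 2 h 52 min; Sun reg 8 h 0 min / OT 3 h 26 min.
Totals: regular 33 h 4 min, overtime 6 h 18 min.

Regular 33.07 hours, overtime 6.30 hours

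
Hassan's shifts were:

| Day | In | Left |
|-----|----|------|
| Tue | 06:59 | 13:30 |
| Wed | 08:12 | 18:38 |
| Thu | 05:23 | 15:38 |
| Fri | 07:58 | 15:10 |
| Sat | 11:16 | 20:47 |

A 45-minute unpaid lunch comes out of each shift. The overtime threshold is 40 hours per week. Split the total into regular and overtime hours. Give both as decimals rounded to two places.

Regular 40.00 hours, overtime 0.17 hours

Tue: 06:59–13:30 = 6 h 31 min; less 45 min break → 5 h 46 min
Wed: 08:12–18:38 = 10 h 26 min; less 45 min break → 9 h 41 min
Thu: 05:23–15:38 = 10 h 15 min; less 45 min break → 9 h 30 min
Fri: 07:58–15:10 = 7 h 12 min; less 45 min break → 6 h 27 min
Sat: 11:16–20:47 = 9 h 31 min; less 45 min break → 8 h 46 min
Total worked: 40 h 10 min = 40.17 h.
Threshold 40 h → overtime 0 h 10 min, regular 40 h 0 min.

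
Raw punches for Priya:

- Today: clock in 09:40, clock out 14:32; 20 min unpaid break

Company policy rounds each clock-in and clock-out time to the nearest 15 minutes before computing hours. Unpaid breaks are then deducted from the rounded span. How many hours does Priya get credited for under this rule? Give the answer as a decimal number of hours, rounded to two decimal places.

4.42 hours

Today: in 09:40→09:45, out 14:32→14:30; 4 h 45 min − 20 min = 4 h 25 min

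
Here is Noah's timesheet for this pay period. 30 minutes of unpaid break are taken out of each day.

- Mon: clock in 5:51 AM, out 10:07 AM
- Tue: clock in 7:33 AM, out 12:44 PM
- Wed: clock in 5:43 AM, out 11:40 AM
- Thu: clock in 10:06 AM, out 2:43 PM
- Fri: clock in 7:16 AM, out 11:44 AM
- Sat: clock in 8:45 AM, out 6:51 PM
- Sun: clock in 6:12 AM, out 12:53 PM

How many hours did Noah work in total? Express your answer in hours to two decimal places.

37.77 hours

Mon: 5:51 AM–10:07 AM = 4 h 16 min; less 30 min break → 3 h 46 min
Tue: 7:33 AM–12:44 PM = 5 h 11 min; less 30 min break → 4 h 41 min
Wed: 5:43 AM–11:40 AM = 5 h 57 min; less 30 min break → 5 h 27 min
Thu: 10:06 AM–2:43 PM = 4 h 37 min; less 30 min break → 4 h 7 min
Fri: 7:16 AM–11:44 AM = 4 h 28 min; less 30 min break → 3 h 58 min
Sat: 8:45 AM–6:51 PM = 10 h 6 min; less 30 min break → 9 h 36 min
Sun: 6:12 AM–12:53 PM = 6 h 41 min; less 30 min break → 6 h 11 min
Total: 3 h 46 min + 4 h 41 min + 5 h 27 min + 4 h 7 min + 3 h 58 min + 9 h 36 min + 6 h 11 min = 37 h 46 min.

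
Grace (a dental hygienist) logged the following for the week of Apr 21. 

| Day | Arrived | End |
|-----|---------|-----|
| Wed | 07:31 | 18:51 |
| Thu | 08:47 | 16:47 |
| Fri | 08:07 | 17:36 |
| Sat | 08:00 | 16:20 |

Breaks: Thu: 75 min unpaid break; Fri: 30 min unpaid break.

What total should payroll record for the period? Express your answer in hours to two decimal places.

Wed: 07:31–18:51 = 11 h 20 min
Thu: 08:47–16:47 = 8 h 0 min; less 75 min break → 6 h 45 min
Fri: 08:07–17:36 = 9 h 29 min; less 30 min break → 8 h 59 min
Sat: 08:00–16:20 = 8 h 20 min
Total: 11 h 20 min + 6 h 45 min + 8 h 59 min + 8 h 20 min = 35 h 24 min.

35.40 hours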